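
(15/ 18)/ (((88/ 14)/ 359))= 12565/ 264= 47.59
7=7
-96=-96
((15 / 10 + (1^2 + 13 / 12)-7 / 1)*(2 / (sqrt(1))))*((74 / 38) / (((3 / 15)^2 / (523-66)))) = -17331725 / 114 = -152032.68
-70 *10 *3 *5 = -10500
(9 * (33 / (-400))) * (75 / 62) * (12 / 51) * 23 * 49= -238.18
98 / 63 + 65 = 599 / 9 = 66.56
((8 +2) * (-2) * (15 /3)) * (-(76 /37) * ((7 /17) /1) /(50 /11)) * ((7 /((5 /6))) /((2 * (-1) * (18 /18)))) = -245784 /3145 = -78.15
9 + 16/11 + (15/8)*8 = 280/11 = 25.45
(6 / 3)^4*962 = 15392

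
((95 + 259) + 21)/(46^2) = 375/2116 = 0.18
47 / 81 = 0.58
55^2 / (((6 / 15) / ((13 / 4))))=196625 / 8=24578.12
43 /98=0.44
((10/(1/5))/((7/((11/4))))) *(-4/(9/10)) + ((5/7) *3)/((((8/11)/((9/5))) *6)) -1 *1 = -88117/1008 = -87.42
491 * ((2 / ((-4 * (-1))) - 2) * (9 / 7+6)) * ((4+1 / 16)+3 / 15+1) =-31626783 / 1120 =-28238.20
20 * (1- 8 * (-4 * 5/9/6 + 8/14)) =-2300/189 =-12.17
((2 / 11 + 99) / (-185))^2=1190281 / 4141225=0.29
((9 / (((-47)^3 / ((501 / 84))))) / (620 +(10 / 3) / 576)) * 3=-973944 / 389314966285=-0.00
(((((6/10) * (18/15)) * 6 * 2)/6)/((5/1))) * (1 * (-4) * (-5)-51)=-1116/125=-8.93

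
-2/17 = -0.12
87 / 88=0.99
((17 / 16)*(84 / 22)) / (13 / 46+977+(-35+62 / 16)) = 0.00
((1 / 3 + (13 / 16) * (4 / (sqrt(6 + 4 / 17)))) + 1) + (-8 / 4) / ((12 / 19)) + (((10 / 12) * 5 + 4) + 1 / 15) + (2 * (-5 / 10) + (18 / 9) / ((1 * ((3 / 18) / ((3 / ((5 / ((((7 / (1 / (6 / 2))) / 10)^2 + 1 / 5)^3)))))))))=13 * sqrt(1802) / 424 + 888499629 / 1250000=712.10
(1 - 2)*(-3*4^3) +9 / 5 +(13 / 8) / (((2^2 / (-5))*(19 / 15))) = 584277 / 3040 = 192.20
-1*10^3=-1000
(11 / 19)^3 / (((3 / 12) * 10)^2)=5324 / 171475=0.03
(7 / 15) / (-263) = -7 / 3945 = -0.00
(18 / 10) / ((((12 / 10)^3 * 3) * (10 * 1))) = 5 / 144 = 0.03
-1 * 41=-41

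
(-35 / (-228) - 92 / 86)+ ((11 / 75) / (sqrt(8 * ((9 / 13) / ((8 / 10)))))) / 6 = -8983 / 9804+ 11 * sqrt(130) / 13500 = -0.91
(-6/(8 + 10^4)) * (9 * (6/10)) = -9/2780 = -0.00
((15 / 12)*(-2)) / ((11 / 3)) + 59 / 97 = -0.07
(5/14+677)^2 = 89927289/196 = 458812.70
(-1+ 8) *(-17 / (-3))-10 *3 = 29 / 3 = 9.67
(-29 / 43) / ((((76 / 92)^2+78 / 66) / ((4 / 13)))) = -168751 / 1516008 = -0.11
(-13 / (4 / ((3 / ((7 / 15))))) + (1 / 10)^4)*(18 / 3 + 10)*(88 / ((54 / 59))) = -32140.80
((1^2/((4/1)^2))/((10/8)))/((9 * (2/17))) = 17/360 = 0.05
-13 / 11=-1.18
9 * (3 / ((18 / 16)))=24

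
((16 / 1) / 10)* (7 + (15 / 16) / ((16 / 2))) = 911 / 80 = 11.39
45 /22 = 2.05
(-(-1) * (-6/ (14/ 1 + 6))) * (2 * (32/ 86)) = -48/ 215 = -0.22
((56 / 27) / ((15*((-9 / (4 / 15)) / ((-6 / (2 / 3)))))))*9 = 224 / 675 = 0.33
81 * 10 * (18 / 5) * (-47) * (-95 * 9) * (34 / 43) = 92653526.51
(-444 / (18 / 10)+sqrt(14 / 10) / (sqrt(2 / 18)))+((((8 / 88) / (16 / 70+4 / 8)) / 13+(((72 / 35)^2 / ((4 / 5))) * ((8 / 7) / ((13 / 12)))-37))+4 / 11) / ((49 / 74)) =-59969663122 / 204289085+3 * sqrt(35) / 5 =-290.00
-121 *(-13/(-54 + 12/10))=-715/24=-29.79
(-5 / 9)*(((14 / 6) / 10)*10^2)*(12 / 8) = -19.44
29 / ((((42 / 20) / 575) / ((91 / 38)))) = 1083875 / 57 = 19015.35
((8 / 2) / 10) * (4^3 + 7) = 142 / 5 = 28.40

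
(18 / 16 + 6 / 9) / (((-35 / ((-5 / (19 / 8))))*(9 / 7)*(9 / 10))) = 430 / 4617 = 0.09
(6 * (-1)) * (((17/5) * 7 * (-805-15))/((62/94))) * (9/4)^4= 4513567779/992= 4549967.52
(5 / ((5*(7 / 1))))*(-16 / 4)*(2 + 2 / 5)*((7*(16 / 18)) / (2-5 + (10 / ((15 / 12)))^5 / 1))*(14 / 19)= -1792 / 9338025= -0.00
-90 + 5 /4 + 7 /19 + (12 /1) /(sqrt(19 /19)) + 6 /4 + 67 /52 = -36355 /494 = -73.59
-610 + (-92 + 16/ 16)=-701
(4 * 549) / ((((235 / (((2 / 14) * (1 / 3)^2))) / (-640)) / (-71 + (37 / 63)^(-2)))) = 2911759360 / 450401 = 6464.82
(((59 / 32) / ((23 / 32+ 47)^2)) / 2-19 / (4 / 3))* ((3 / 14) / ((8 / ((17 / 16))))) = -2259381209 / 5571277824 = -0.41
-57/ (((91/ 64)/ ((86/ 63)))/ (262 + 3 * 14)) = -16635.85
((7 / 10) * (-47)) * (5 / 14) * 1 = -47 / 4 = -11.75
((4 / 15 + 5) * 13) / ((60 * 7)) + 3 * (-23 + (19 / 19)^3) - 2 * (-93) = 757027 / 6300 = 120.16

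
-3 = -3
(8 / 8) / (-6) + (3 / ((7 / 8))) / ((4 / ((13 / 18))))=19 / 42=0.45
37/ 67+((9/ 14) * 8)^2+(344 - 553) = -182.00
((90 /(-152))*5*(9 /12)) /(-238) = 675 /72352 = 0.01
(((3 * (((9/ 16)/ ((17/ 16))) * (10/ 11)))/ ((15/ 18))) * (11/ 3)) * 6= 648/ 17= 38.12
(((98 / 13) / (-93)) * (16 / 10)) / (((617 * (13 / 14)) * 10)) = -5488 / 242434725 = -0.00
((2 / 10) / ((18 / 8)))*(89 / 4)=89 / 45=1.98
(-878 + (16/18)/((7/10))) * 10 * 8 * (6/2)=-4418720/21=-210415.24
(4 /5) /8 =1 /10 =0.10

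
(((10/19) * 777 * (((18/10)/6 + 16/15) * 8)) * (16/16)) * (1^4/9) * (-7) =-594664/171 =-3477.57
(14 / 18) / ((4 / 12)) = 7 / 3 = 2.33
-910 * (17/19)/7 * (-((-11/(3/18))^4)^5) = 5435894064175257982801966619330567208960/19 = 286099687588171472779050900000000000000.00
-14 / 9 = -1.56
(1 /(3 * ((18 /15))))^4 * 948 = 49375 /8748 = 5.64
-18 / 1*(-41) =738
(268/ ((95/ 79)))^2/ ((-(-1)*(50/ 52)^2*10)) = 151509711392/ 28203125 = 5372.09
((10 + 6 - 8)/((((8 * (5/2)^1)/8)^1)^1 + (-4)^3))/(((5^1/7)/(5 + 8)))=-1456/615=-2.37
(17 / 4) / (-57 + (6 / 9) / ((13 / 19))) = -663 / 8740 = -0.08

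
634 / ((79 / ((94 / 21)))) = 59596 / 1659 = 35.92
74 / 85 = 0.87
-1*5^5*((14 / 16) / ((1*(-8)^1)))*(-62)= -678125 / 32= -21191.41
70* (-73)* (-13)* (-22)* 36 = -52612560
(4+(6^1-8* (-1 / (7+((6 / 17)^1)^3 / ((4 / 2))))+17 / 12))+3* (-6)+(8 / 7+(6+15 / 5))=4.70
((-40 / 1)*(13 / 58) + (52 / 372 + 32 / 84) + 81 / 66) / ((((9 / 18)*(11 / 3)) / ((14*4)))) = -23981640 / 108779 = -220.46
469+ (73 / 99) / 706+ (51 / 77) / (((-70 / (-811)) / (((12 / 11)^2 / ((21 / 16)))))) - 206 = 3915499388321 / 14504053410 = 269.96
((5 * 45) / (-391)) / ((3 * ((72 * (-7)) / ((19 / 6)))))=475 / 394128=0.00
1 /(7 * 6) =1 /42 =0.02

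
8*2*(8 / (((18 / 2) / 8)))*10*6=20480 / 3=6826.67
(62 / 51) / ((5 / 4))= 248 / 255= 0.97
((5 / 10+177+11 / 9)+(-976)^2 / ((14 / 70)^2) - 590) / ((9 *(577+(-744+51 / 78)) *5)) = -5572473361 / 1751625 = -3181.32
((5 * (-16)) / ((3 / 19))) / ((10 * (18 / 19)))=-1444 / 27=-53.48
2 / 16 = 1 / 8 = 0.12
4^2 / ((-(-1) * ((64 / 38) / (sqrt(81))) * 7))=171 / 14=12.21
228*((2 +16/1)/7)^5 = 430821504/16807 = 25633.46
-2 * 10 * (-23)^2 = -10580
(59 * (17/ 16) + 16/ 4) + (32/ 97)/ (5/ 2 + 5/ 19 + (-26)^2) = 2669569163/ 40030736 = 66.69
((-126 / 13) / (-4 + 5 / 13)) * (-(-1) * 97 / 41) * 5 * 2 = 122220 / 1927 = 63.43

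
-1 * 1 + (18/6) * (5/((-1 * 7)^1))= -22/7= -3.14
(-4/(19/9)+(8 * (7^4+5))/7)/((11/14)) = 730920/209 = 3497.22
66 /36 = 11 /6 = 1.83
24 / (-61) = -24 / 61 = -0.39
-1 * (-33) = 33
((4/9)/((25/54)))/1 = 24/25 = 0.96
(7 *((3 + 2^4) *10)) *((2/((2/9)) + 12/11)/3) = 49210/11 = 4473.64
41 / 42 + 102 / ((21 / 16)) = 3305 / 42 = 78.69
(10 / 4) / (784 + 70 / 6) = 15 / 4774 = 0.00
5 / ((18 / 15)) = 25 / 6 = 4.17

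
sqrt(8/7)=2 * sqrt(14)/7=1.07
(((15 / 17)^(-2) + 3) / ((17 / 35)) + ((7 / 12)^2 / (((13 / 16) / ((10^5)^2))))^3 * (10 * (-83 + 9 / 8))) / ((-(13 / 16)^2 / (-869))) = -1821454053495999999999999999999732853252228096 / 23007170745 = -79168971868991968921035620000000000.00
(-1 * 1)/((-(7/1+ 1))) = 1/8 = 0.12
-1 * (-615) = 615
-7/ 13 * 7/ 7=-7/ 13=-0.54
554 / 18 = 277 / 9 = 30.78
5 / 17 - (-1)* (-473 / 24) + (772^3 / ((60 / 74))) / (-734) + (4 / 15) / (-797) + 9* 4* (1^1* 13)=-461040199652911 / 596697960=-772652.55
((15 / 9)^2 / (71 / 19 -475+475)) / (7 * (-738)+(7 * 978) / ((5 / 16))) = 0.00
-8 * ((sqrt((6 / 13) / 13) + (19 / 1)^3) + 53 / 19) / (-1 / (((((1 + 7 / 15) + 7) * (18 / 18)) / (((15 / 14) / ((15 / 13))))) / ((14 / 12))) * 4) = 1016 * sqrt(6) / 845 + 132459984 / 1235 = 107257.99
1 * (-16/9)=-16/9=-1.78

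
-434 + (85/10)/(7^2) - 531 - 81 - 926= -193239/98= -1971.83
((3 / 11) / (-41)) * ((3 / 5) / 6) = -3 / 4510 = -0.00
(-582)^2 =338724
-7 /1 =-7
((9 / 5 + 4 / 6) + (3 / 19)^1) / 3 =748 / 855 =0.87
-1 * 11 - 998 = -1009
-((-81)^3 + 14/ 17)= 9034483/ 17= 531440.18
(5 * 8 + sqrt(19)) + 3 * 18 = sqrt(19) + 94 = 98.36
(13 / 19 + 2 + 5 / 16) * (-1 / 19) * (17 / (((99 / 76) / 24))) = -30974 / 627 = -49.40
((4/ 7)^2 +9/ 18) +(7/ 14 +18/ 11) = 1597/ 539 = 2.96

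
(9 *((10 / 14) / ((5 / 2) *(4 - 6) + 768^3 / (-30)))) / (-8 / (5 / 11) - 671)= 1125 / 1819565175197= 0.00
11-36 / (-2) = 29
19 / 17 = 1.12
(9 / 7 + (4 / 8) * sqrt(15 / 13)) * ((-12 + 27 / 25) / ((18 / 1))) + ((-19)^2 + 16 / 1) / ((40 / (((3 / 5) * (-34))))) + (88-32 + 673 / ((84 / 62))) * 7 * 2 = 452717 / 60-7 * sqrt(195) / 300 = 7544.96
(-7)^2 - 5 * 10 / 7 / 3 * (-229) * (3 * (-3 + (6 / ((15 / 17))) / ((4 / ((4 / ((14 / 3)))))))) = -121259 / 49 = -2474.67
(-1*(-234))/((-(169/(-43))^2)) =-33282/2197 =-15.15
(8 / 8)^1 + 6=7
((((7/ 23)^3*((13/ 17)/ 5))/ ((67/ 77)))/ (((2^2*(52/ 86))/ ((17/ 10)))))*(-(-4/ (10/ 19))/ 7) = 3082541/ 815189000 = 0.00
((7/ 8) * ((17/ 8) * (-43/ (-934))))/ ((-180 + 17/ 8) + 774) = 5117/ 35633968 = 0.00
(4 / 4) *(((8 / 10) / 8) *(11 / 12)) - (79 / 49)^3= -57870541 / 14117880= -4.10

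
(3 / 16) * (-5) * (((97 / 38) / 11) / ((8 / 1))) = -1455 / 53504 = -0.03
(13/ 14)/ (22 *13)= 1/ 308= 0.00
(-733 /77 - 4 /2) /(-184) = 887 /14168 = 0.06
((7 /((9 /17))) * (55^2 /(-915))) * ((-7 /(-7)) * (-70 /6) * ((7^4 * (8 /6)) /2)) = 12100199650 /14823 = 816312.46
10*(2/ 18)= 10/ 9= 1.11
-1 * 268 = -268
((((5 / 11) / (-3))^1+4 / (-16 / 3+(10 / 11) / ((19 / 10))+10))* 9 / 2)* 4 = 199902 / 17743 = 11.27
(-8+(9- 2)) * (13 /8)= -13 /8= -1.62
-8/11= -0.73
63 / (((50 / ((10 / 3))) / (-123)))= -2583 / 5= -516.60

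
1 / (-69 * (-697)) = 1 / 48093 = 0.00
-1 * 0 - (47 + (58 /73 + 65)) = -8234 /73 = -112.79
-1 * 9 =-9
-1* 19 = -19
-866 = -866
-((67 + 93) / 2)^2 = -6400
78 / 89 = 0.88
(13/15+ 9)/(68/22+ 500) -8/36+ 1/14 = -0.13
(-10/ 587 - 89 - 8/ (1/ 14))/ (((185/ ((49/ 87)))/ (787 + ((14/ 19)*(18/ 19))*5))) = -483.77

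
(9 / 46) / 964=9 / 44344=0.00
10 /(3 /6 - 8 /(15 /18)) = -100 /91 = -1.10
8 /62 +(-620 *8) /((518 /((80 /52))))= -1524132 /104377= -14.60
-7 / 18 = -0.39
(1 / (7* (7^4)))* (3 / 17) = 3 / 285719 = 0.00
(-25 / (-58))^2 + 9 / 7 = 34651 / 23548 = 1.47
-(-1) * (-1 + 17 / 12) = 5 / 12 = 0.42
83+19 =102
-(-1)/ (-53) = -1/ 53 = -0.02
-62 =-62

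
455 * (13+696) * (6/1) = 1935570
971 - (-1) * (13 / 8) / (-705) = 5476427 / 5640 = 971.00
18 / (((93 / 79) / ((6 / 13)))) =2844 / 403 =7.06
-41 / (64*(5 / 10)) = -41 / 32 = -1.28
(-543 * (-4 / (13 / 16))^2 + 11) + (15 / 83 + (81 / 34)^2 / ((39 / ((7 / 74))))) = -15778214312437 / 1199925688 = -13149.33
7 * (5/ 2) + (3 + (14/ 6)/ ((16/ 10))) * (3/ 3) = 527/ 24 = 21.96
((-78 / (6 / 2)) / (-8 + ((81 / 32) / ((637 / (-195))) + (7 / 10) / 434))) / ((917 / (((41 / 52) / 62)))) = 11480 / 279325143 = 0.00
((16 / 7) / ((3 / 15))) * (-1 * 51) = -4080 / 7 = -582.86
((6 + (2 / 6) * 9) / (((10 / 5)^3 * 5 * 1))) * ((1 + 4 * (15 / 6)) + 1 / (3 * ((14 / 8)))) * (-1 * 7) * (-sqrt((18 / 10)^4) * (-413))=-4716873 / 200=-23584.36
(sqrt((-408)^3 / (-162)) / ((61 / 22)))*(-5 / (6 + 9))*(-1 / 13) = 5984*sqrt(51) / 7137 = 5.99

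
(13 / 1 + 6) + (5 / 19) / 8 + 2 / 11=32127 / 1672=19.21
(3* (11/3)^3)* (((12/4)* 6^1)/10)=1331/5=266.20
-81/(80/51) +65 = 1069/80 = 13.36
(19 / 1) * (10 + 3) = 247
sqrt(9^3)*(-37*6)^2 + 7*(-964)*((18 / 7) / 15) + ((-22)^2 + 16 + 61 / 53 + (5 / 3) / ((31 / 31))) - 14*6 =1057294364 / 795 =1329930.02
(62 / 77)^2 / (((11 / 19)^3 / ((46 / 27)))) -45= -8375335469 / 213070473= -39.31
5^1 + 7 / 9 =52 / 9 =5.78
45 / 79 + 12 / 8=327 / 158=2.07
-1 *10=-10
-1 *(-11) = 11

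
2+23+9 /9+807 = 833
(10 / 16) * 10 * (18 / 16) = 225 / 32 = 7.03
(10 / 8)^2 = 25 / 16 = 1.56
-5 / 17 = -0.29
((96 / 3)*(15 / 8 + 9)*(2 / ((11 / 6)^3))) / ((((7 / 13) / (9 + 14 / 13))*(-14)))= -9847008 / 65219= -150.98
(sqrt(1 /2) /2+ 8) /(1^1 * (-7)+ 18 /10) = -20 /13 - 5 * sqrt(2) /104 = -1.61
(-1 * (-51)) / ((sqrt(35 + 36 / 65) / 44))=2244 * sqrt(150215) / 2311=376.34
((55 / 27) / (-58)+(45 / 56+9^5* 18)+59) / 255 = 46607870663 / 11181240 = 4168.40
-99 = -99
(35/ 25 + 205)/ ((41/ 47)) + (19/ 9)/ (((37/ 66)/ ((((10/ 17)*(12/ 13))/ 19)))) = 396797608/ 1676285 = 236.71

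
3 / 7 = 0.43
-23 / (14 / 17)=-391 / 14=-27.93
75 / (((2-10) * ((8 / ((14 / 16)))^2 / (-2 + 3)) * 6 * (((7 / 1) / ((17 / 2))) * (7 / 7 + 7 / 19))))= -56525 / 3407872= -0.02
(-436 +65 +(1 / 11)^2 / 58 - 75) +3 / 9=-9383063 / 21054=-445.67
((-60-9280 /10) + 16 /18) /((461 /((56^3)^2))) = -273991261487104 /4149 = -66037903467.61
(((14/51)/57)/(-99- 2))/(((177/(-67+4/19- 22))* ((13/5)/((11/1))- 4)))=-1298990/204391870587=-0.00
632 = 632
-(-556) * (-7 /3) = -3892 /3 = -1297.33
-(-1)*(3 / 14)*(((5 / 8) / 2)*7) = 15 / 32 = 0.47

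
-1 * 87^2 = -7569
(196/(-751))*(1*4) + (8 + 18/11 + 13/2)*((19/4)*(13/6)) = 65437483/396528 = 165.03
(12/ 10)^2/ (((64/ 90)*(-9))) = -0.22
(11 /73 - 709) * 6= -4253.10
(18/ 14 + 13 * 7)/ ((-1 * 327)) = -646/ 2289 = -0.28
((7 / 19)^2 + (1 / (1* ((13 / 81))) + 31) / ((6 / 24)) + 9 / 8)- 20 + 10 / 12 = 14756723 / 112632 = 131.02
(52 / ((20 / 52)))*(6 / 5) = 4056 / 25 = 162.24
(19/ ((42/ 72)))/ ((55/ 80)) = 3648/ 77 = 47.38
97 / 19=5.11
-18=-18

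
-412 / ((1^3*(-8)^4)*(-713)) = 103 / 730112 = 0.00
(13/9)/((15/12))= 52/45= 1.16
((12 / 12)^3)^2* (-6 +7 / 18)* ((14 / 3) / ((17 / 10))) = -7070 / 459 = -15.40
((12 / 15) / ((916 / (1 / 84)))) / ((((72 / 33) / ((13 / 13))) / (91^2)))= 13013 / 329760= 0.04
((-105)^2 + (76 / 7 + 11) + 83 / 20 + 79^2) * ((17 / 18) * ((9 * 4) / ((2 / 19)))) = 781944563 / 140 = 5585318.31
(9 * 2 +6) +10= 34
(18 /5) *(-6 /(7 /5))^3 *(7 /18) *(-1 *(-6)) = -32400 /49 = -661.22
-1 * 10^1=-10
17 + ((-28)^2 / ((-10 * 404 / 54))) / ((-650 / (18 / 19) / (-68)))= 49773671 / 3118375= 15.96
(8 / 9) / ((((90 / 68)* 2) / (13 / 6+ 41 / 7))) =22916 / 8505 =2.69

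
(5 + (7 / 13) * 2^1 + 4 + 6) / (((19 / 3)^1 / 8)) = 264 / 13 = 20.31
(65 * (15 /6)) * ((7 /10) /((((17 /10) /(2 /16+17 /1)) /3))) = 935025 /272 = 3437.59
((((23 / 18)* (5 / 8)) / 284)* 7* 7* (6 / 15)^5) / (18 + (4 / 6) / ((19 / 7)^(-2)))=55223 / 896730000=0.00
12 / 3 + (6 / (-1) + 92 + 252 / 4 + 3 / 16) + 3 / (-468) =95585 / 624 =153.18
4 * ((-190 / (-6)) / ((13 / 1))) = 380 / 39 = 9.74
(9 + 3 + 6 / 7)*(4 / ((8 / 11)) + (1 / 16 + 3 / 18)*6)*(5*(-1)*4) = -12375 / 7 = -1767.86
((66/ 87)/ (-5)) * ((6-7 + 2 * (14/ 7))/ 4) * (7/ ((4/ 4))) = -231/ 290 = -0.80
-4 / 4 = -1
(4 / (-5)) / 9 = -4 / 45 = -0.09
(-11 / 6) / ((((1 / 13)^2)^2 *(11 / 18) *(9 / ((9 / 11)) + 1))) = -28561 / 4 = -7140.25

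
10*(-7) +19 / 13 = -891 / 13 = -68.54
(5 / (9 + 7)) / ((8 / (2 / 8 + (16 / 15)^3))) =19759 / 345600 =0.06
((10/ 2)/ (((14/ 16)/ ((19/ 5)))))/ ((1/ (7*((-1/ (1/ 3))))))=-456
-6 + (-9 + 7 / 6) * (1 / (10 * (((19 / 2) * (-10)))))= -34153 / 5700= -5.99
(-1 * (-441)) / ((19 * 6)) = 147 / 38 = 3.87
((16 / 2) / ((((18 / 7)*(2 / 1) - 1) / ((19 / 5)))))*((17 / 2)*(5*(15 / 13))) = 135660 / 377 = 359.84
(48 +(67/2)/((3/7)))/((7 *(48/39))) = 9841/672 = 14.64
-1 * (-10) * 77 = 770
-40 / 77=-0.52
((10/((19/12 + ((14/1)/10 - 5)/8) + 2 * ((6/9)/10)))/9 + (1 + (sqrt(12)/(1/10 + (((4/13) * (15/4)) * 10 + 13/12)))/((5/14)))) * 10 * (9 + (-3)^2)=786240 * sqrt(3)/9923 + 6420/19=475.13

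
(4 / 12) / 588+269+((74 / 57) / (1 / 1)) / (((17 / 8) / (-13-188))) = 83301695 / 569772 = 146.20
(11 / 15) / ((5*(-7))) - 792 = -415811 / 525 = -792.02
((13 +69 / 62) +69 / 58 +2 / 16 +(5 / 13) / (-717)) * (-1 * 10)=-5170877975 / 33518316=-154.27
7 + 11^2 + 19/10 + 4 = 1339/10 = 133.90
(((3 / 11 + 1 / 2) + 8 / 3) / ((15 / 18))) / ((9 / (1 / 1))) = 227 / 495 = 0.46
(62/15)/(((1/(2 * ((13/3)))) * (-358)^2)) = 403/1441845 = 0.00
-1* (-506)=506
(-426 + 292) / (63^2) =-134 / 3969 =-0.03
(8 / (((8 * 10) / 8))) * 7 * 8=224 / 5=44.80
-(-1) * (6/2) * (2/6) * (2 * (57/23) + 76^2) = 132962/23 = 5780.96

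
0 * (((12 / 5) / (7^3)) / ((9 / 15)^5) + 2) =0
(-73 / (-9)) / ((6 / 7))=511 / 54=9.46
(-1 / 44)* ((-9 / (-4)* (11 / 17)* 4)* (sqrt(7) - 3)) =27 / 68 - 9* sqrt(7) / 68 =0.05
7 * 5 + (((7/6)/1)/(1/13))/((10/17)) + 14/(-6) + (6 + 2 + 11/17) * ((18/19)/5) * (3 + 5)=462259/6460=71.56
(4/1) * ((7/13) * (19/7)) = 76/13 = 5.85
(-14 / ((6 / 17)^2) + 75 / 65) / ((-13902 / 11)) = 286319 / 3253068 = 0.09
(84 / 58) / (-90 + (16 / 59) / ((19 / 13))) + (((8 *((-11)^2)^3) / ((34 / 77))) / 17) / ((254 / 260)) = 1932629.54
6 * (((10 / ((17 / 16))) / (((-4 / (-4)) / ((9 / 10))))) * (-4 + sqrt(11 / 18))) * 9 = -31104 / 17 + 1296 * sqrt(22) / 17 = -1472.07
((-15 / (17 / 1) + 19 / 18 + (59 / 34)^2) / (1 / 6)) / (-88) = -33131 / 152592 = -0.22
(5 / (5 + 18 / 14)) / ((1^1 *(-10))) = -7 / 88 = -0.08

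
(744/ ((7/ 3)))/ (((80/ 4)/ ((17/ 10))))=4743/ 175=27.10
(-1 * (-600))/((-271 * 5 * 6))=-20/271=-0.07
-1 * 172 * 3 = -516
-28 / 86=-14 / 43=-0.33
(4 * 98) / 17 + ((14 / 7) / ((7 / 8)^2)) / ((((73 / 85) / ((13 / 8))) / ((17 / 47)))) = 71012168 / 2858023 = 24.85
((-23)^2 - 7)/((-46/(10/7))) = -2610/161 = -16.21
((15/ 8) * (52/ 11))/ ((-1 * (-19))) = 195/ 418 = 0.47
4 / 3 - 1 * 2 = -2 / 3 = -0.67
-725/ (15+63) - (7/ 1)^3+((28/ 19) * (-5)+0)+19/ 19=-531539/ 1482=-358.66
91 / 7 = 13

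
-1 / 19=-0.05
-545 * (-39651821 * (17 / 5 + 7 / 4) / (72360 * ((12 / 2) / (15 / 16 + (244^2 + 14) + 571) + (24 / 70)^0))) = 428232683202330017 / 278454883680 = 1537888.93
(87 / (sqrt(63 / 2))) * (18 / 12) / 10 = 2.33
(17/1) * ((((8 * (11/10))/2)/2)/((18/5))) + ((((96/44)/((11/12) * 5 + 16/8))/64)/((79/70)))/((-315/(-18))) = 12838061/1235718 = 10.39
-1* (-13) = 13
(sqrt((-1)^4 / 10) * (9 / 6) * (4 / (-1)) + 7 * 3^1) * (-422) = -8061.31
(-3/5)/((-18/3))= 1/10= 0.10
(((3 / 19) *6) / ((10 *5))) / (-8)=-9 / 3800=-0.00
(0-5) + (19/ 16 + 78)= 74.19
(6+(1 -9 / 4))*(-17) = -323 / 4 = -80.75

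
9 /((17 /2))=18 /17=1.06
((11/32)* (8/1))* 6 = 33/2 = 16.50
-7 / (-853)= 7 / 853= 0.01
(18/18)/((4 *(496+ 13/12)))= 3/5965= 0.00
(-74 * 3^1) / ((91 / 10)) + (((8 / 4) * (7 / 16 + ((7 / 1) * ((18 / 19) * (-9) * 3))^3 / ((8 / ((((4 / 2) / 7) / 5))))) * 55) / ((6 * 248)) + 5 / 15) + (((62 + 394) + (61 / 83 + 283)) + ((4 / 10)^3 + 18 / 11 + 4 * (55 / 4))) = -638435415263613657 / 282653683312000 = -2258.72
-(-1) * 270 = 270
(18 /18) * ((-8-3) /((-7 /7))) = 11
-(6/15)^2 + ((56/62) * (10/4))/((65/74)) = 2.41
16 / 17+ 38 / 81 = 1942 / 1377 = 1.41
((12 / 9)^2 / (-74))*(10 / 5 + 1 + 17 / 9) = -352 / 2997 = -0.12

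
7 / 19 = 0.37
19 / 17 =1.12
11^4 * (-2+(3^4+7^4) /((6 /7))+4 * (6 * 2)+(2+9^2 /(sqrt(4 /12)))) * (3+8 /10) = 22532499 * sqrt(3) /5+2456598749 /15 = 171578736.55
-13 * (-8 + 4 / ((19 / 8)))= 1560 / 19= 82.11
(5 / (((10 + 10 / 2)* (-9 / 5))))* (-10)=50 / 27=1.85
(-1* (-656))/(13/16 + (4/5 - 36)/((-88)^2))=811.93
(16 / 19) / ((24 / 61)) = 122 / 57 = 2.14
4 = 4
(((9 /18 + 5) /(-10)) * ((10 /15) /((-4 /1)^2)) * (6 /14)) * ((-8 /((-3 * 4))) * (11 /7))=-0.01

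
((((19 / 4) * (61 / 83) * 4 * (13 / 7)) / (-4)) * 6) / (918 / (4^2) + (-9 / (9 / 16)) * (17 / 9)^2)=-134.80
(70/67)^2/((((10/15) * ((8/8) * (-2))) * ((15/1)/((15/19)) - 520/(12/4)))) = 11025/2078407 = 0.01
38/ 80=19/ 40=0.48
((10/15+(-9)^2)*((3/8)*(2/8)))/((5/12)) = 147/8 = 18.38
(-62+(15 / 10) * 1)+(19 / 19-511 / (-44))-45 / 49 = -105223 / 2156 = -48.80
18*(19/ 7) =342/ 7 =48.86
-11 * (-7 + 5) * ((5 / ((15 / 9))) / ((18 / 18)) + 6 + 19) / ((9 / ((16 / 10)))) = 4928 / 45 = 109.51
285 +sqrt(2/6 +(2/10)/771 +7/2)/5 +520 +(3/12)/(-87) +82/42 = sqrt(227884470)/38550 +655243/812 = 807.34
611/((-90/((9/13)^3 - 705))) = 4783.91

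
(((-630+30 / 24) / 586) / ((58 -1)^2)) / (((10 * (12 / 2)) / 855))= -2515 / 534432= -0.00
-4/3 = -1.33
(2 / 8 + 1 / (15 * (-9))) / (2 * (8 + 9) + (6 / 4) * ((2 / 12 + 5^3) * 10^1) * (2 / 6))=131 / 356310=0.00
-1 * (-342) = 342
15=15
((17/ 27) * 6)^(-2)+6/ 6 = 1237/ 1156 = 1.07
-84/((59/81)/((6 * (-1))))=40824/59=691.93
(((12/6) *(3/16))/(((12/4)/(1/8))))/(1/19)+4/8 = 51/64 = 0.80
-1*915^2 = -837225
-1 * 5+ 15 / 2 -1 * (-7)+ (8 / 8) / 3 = 59 / 6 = 9.83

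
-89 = -89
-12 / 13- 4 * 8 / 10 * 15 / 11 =-756 / 143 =-5.29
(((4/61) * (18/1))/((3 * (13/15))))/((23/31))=11160/18239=0.61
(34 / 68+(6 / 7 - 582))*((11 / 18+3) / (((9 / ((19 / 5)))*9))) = -2007863 / 20412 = -98.37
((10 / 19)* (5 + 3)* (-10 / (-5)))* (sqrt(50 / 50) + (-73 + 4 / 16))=-11480 / 19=-604.21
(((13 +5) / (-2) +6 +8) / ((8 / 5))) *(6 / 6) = 25 / 8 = 3.12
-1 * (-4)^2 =-16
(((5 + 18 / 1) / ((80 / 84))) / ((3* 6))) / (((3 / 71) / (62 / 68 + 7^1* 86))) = 19144.12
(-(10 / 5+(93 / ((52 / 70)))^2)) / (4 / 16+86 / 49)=-519222473 / 66417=-7817.61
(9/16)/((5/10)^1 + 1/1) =3/8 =0.38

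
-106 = -106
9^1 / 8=9 / 8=1.12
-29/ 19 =-1.53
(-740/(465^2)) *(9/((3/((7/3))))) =-1036/43245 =-0.02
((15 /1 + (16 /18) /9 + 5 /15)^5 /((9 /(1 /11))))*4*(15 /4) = 15258789062500000 /115063885233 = 132611.45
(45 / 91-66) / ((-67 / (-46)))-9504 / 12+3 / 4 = -20393829 / 24388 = -836.22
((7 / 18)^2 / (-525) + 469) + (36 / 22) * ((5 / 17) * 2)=2135555591 / 4544100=469.96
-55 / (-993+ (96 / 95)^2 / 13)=6452875 / 116494509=0.06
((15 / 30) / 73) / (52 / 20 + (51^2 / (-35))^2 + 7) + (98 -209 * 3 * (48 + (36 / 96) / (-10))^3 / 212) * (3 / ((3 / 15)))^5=-106418373988216802787858125 / 429589497593856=-247721079272.82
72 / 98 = 36 / 49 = 0.73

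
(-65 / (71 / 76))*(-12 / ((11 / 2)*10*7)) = 2.17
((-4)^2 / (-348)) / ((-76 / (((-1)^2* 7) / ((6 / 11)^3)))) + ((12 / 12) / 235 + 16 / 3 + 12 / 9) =561921743 / 83906280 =6.70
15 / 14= 1.07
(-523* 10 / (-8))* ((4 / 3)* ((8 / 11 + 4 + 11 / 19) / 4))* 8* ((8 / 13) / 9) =632.51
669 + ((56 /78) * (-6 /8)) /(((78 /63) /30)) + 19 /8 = 890059 /1352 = 658.33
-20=-20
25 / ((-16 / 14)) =-175 / 8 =-21.88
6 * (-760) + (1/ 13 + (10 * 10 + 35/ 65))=-57972/ 13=-4459.38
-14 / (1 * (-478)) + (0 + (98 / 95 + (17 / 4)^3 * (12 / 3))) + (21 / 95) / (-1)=111854753 / 363280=307.90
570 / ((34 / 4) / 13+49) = 14820 / 1291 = 11.48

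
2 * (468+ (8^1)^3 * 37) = 38824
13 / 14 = 0.93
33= 33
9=9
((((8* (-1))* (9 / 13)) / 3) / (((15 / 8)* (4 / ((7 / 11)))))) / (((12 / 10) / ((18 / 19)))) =-336 / 2717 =-0.12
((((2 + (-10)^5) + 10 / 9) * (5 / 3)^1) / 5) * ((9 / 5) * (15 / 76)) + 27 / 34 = -7649249 / 646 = -11840.94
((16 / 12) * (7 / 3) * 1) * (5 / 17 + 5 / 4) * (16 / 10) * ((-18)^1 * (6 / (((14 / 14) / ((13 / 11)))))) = -183456 / 187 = -981.05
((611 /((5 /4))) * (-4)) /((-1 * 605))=9776 /3025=3.23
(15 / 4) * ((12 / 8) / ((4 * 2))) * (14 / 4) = 315 / 128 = 2.46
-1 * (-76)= 76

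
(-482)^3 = -111980168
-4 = -4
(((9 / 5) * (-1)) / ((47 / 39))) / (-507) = 9 / 3055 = 0.00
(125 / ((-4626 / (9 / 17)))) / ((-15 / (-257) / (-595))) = 875 / 6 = 145.83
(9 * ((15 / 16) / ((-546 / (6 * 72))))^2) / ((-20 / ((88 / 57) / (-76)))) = 120285 / 23915528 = 0.01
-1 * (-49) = 49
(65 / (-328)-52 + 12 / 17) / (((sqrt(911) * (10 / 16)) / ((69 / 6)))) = -6603783 * sqrt(911) / 6349670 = -31.39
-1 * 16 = -16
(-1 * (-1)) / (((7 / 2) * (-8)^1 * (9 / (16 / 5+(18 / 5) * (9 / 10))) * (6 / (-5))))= 23 / 1080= 0.02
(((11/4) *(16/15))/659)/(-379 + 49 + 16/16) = -44/3252165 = -0.00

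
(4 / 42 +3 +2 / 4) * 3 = 151 / 14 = 10.79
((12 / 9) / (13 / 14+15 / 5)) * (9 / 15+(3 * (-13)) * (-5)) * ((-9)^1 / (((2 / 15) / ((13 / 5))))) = -3203928 / 275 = -11650.65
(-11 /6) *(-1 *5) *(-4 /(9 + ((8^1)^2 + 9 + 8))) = -11 /27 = -0.41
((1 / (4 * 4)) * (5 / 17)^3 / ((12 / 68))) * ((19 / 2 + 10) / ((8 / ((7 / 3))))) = 11375 / 221952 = 0.05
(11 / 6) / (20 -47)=-11 / 162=-0.07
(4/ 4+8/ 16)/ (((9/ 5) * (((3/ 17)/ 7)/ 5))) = 2975/ 18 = 165.28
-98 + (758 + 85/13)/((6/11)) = 33895/26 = 1303.65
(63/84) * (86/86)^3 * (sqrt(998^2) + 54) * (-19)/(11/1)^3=-14991/1331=-11.26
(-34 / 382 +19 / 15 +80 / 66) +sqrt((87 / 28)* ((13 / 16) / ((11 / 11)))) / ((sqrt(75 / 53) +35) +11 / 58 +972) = -12615* sqrt(139867) / 2532105517438 +89786929* sqrt(7917) / 5064211034876 +75314 / 31515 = 2.39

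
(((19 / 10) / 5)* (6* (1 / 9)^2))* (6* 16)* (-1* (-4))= 2432 / 225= 10.81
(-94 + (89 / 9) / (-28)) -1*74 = -42425 / 252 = -168.35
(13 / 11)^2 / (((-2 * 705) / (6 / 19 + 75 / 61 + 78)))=-5193539 / 65912330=-0.08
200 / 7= 28.57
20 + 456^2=207956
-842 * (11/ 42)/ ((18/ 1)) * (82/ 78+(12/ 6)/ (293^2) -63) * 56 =3842083327544/ 90398997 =42501.39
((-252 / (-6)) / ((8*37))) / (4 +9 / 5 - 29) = -105 / 17168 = -0.01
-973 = -973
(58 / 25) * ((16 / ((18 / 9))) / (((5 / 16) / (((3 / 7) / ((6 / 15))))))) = 11136 / 175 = 63.63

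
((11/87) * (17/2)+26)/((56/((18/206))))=2019/47792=0.04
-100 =-100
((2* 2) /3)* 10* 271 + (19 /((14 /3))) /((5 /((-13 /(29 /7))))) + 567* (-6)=181637 /870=208.78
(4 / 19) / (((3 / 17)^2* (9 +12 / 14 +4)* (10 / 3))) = 4046 / 27645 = 0.15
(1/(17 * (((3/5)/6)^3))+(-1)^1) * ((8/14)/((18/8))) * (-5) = -73.43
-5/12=-0.42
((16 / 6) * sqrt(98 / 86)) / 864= 7 * sqrt(43) / 13932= 0.00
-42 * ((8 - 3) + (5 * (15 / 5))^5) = -31893960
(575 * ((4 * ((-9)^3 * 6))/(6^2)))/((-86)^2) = -139725/3698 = -37.78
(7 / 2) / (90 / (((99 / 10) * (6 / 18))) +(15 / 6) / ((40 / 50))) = 308 / 2675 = 0.12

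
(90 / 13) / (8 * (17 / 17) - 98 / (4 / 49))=-4 / 689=-0.01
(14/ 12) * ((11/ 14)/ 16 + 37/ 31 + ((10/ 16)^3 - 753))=-27832041/ 31744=-876.77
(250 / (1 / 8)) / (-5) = -400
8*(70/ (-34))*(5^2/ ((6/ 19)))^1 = -66500/ 51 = -1303.92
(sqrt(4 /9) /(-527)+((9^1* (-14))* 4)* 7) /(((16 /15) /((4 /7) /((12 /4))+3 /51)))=-1241053825 /1505112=-824.56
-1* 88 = -88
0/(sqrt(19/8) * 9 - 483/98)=0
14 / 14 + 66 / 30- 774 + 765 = -29 / 5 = -5.80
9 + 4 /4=10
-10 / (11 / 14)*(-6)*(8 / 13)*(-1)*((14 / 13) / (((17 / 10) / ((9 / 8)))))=-1058400 / 31603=-33.49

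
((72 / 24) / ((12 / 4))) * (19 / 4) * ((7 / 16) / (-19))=-7 / 64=-0.11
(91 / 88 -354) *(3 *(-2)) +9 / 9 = 93227 / 44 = 2118.80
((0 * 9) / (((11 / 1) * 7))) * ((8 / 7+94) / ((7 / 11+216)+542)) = 0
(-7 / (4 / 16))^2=784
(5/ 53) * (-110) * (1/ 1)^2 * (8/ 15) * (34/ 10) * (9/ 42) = -1496/ 371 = -4.03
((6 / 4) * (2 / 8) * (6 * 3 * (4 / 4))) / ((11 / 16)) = 108 / 11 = 9.82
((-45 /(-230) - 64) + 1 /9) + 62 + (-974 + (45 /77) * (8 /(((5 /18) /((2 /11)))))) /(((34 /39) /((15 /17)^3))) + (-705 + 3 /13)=-560266465087697 /380734988634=-1471.54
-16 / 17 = -0.94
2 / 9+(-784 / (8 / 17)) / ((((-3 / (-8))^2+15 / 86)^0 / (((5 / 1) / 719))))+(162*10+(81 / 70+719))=1054873741 / 452970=2328.79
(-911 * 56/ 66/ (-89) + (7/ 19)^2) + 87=101594660/ 1060257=95.82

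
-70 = -70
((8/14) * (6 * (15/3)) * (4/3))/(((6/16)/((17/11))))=21760/231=94.20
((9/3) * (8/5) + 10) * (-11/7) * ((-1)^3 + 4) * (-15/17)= 7326/119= 61.56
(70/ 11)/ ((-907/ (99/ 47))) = -630/ 42629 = -0.01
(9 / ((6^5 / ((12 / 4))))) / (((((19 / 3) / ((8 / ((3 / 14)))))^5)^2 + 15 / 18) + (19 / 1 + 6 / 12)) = 9705775651075653632 / 56837022267878623989201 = 0.00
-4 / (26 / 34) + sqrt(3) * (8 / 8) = -68 / 13 + sqrt(3) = -3.50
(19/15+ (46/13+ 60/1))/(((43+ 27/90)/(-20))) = -505480/16887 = -29.93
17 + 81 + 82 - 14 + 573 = 739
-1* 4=-4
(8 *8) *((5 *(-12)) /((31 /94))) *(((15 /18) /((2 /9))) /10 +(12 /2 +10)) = -5910720 /31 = -190668.39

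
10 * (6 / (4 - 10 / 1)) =-10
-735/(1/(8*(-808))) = 4751040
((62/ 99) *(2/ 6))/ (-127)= -62/ 37719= -0.00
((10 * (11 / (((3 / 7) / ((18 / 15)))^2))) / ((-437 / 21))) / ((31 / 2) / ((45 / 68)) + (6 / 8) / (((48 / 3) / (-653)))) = 5.77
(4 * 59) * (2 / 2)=236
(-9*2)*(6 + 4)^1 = -180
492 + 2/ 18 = 4429/ 9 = 492.11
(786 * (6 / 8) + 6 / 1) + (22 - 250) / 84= 8299 / 14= 592.79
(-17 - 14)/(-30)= 31/30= 1.03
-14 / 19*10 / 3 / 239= -140 / 13623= -0.01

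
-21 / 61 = -0.34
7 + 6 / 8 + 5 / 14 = 227 / 28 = 8.11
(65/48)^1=65/48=1.35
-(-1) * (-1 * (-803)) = 803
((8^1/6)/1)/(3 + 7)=2/15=0.13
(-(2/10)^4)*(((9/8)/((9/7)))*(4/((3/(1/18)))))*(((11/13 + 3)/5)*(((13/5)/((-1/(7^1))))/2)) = 49/67500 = 0.00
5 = 5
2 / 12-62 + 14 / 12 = -182 / 3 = -60.67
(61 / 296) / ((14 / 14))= 61 / 296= 0.21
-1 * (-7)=7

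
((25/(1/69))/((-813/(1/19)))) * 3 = -1725/5149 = -0.34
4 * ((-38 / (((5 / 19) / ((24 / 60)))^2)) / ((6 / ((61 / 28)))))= -1673596 / 13125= -127.51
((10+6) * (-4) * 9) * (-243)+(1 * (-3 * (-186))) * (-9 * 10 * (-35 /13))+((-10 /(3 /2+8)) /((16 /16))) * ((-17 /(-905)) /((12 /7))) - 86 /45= 553598717413 /2011815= 275173.77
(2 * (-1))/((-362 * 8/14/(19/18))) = 0.01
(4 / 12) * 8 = 8 / 3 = 2.67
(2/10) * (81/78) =27/130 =0.21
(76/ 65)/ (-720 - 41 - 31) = -19/ 12870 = -0.00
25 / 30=5 / 6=0.83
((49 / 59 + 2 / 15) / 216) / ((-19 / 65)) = -0.02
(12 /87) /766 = 0.00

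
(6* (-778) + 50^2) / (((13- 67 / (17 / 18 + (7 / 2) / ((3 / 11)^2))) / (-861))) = 89599104 / 557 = 160860.15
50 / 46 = 25 / 23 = 1.09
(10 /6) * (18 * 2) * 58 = 3480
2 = 2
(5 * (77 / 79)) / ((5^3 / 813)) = 62601 / 1975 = 31.70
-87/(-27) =29/9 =3.22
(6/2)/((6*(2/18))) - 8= -7/2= -3.50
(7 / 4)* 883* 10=30905 / 2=15452.50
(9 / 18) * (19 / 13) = 0.73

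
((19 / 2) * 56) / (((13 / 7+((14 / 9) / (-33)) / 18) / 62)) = 154290906 / 8675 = 17785.70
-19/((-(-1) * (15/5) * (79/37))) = -703/237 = -2.97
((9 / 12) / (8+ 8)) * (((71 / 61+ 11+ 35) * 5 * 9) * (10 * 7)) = 13593825 / 1952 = 6964.05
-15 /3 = -5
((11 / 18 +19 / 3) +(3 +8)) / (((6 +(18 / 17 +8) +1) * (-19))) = -289 / 4914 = -0.06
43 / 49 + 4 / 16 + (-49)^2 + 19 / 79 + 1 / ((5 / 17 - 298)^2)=2402.37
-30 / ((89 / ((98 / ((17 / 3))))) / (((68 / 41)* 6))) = -211680 / 3649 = -58.01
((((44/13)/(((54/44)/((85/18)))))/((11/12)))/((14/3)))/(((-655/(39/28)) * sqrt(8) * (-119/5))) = 55 * sqrt(2)/808794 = 0.00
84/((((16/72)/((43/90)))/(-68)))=-61404/5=-12280.80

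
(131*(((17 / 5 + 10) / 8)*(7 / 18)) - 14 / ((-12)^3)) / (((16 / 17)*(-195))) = -6267373 / 13478400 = -0.46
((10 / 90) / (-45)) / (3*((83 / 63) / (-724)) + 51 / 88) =-0.00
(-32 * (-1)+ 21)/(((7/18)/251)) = 239454/7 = 34207.71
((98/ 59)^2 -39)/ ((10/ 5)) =-126155/ 6962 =-18.12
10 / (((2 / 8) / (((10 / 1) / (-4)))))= -100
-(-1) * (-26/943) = -0.03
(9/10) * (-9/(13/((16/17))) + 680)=675612/1105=611.41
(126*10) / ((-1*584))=-315 / 146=-2.16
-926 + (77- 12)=-861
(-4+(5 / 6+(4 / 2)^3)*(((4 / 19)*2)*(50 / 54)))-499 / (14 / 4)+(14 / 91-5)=-20723581 / 140049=-147.97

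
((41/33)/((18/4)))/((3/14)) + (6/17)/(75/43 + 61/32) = 105384964/76083381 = 1.39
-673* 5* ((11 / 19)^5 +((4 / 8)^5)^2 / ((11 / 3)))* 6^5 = -1489436970935895 / 871586848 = -1708879.58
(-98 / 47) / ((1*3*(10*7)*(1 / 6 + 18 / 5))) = -14 / 5311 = -0.00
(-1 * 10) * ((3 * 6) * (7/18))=-70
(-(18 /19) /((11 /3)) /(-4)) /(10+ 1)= 27 /4598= 0.01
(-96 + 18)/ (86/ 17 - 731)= 0.11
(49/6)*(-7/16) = -343/96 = -3.57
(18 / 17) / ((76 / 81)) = 729 / 646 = 1.13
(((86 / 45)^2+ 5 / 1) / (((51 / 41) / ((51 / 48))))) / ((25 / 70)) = 20.69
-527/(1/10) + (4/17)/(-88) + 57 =-1949663/374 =-5213.00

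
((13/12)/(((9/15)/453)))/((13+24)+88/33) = 9815/476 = 20.62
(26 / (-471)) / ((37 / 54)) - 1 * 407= -2364731 / 5809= -407.08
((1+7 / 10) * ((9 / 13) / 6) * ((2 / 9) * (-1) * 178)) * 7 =-10591 / 195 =-54.31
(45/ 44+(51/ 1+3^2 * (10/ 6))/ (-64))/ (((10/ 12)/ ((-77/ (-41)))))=-63/ 3280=-0.02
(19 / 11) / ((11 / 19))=361 / 121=2.98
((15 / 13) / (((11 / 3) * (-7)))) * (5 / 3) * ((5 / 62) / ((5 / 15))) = -1125 / 62062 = -0.02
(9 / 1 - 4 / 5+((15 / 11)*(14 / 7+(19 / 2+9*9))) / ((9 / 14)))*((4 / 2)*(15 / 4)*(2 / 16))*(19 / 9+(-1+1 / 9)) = 234.22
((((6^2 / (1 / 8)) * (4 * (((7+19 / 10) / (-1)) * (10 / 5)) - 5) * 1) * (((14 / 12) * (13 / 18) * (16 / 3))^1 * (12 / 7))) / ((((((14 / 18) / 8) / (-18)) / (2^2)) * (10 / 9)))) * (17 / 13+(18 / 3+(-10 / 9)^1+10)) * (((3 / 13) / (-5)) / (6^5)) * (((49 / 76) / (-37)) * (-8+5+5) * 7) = 603780352 / 228475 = 2642.65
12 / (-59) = -12 / 59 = -0.20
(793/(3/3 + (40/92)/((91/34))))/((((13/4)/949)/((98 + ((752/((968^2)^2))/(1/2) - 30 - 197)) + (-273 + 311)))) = -100840935109103945119/5563041679712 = -18126942.22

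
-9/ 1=-9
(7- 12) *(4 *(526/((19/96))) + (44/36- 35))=-9060400/171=-52984.80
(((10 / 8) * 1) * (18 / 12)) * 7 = 105 / 8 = 13.12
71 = 71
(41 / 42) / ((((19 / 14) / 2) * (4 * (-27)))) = -41 / 3078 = -0.01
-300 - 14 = -314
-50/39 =-1.28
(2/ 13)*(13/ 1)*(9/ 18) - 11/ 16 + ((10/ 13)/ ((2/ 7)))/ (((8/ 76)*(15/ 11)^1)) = 11899/ 624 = 19.07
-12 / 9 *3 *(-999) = 3996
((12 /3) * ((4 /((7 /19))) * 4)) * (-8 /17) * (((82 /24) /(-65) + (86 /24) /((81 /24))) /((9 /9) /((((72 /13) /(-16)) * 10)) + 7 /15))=-6460912 /13923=-464.05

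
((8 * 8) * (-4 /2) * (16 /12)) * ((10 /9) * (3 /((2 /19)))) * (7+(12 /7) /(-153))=-121356800 /3213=-37770.56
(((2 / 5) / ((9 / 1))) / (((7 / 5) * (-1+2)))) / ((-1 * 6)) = -1 / 189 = -0.01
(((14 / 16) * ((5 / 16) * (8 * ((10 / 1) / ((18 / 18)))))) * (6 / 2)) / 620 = 105 / 992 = 0.11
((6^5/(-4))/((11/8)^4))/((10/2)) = -108.77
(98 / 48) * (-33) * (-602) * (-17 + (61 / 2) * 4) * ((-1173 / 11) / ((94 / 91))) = -165307013235 / 376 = -439646311.80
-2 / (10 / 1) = -1 / 5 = -0.20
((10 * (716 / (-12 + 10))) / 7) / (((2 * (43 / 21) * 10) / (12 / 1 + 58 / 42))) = -50299 / 301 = -167.11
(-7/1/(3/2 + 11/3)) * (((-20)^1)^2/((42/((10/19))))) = -4000/589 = -6.79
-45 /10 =-9 /2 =-4.50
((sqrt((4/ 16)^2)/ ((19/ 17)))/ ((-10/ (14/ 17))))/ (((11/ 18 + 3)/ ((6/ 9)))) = -21/ 6175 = -0.00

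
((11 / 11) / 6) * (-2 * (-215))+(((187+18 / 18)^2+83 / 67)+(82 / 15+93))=35692949 / 1005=35515.37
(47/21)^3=103823/9261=11.21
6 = 6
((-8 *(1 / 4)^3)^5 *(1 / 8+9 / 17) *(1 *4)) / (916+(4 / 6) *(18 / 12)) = -89 / 1021640704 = -0.00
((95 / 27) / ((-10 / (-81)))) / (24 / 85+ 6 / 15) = 4845 / 116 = 41.77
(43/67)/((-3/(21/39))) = -301/2613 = -0.12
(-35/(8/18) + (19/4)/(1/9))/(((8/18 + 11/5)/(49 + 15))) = -103680/119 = -871.26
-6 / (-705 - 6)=2 / 237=0.01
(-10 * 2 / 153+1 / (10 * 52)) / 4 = -10247 / 318240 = -0.03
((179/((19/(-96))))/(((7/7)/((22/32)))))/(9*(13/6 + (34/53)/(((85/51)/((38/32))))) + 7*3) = -8348560/599013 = -13.94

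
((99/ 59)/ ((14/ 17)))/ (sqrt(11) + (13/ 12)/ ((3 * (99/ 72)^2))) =-190609848/ 5369771071 + 1995905043 * sqrt(11)/ 10739542142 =0.58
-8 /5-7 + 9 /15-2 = -10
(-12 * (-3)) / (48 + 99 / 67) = 804 / 1105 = 0.73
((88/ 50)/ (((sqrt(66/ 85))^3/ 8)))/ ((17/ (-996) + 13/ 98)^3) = 1756558646739456 * sqrt(5610)/ 9872587434655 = 13326.41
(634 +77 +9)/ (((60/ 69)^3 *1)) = 109503/ 100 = 1095.03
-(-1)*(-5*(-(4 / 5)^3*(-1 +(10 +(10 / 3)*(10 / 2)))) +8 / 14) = 34796 / 525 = 66.28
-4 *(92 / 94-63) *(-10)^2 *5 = 5830000 / 47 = 124042.55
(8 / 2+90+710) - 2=802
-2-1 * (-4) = 2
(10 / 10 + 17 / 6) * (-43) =-989 / 6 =-164.83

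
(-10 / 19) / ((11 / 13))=-130 / 209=-0.62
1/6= 0.17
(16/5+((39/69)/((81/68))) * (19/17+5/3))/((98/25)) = 315860/273861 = 1.15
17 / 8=2.12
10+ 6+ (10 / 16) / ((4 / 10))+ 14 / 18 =2641 / 144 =18.34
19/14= 1.36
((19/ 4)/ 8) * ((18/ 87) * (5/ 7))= 285/ 3248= 0.09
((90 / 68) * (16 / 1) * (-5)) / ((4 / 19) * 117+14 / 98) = -47880 / 11203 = -4.27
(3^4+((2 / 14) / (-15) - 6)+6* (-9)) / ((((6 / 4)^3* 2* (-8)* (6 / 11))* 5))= -6061 / 42525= -0.14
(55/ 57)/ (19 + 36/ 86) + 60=571613/ 9519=60.05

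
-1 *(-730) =730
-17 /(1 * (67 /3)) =-51 /67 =-0.76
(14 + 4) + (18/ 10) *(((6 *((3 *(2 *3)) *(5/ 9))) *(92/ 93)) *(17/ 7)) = 60210/ 217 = 277.47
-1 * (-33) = 33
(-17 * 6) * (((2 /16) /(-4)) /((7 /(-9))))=-459 /112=-4.10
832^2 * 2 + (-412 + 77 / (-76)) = 105186659 / 76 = 1384034.99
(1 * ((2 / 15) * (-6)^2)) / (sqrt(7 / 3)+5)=0.74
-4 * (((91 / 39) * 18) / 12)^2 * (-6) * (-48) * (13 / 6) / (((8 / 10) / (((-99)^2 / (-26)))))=14407470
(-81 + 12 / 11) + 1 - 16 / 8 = -890 / 11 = -80.91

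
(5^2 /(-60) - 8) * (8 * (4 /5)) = -808 /15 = -53.87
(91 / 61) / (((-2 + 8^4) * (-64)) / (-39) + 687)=3549 / 17617349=0.00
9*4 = 36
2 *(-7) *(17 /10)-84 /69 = -2877 /115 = -25.02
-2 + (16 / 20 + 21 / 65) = -57 / 65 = -0.88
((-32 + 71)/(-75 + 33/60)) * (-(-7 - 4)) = -8580/1489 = -5.76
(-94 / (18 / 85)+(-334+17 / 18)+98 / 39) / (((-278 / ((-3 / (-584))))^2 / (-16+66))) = -4530425 / 342656234752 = -0.00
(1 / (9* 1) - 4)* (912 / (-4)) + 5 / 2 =889.17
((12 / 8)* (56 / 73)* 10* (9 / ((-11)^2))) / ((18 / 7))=2940 / 8833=0.33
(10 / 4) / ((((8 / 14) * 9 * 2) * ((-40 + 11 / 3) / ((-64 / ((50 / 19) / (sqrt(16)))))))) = 1064 / 1635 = 0.65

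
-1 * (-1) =1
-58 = -58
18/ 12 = 3/ 2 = 1.50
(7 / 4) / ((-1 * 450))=-7 / 1800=-0.00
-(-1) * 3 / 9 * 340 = 340 / 3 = 113.33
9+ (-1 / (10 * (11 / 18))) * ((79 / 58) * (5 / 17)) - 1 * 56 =-510473 / 10846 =-47.07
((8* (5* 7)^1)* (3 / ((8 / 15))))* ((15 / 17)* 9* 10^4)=125073529.41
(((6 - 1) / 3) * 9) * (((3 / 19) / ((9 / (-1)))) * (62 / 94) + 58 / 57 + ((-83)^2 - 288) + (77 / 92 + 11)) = 8150503195 / 82156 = 99207.64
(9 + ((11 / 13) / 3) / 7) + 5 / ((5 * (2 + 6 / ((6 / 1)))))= 853 / 91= 9.37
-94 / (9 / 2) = -188 / 9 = -20.89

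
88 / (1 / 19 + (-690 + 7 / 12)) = -20064 / 157175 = -0.13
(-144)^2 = 20736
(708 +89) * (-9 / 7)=-7173 / 7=-1024.71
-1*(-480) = 480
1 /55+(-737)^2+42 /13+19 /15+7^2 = 1165212296 /2145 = 543222.52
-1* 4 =-4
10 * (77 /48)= 385 /24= 16.04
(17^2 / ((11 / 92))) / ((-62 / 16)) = -212704 / 341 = -623.77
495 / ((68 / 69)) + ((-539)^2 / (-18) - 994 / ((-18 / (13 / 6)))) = -28491283 / 1836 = -15518.13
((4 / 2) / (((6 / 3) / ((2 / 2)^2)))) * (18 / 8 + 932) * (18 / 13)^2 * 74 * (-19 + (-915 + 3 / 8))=-83651224041 / 676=-123744414.26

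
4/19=0.21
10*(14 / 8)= 35 / 2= 17.50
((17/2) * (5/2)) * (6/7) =255/14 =18.21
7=7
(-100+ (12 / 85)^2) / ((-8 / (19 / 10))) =3431191 / 144500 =23.75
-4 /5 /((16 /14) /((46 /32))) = -161 /160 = -1.01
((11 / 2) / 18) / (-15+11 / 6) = -11 / 474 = -0.02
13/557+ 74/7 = 41309/3899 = 10.59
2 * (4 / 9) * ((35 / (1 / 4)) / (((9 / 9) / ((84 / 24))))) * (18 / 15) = 1568 / 3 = 522.67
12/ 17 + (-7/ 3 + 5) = 172/ 51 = 3.37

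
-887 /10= -88.70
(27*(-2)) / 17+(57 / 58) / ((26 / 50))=-16491 / 12818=-1.29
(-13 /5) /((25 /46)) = -598 /125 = -4.78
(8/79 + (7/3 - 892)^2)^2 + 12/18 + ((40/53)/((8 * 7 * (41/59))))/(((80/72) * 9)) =9634659057728436455429/15378959862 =626483139574.01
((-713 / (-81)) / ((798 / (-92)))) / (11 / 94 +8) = -3083012 / 24659397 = -0.13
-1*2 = -2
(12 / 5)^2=144 / 25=5.76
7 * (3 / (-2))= -21 / 2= -10.50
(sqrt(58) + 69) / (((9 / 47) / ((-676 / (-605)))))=447.06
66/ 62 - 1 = 0.06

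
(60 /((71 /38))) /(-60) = -38 /71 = -0.54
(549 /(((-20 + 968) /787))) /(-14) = -144021 /4424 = -32.55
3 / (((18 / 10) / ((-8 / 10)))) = -1.33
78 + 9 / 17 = 1335 / 17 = 78.53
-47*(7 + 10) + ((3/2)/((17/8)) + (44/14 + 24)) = -91767/119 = -771.15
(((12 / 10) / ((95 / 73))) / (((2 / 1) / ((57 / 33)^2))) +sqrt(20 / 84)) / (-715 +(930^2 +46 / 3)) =sqrt(105) / 18148207 +12483 / 7842618025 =0.00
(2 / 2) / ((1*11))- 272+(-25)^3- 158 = -176604 / 11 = -16054.91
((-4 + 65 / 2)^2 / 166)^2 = 10556001 / 440896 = 23.94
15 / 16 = 0.94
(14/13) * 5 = 70/13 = 5.38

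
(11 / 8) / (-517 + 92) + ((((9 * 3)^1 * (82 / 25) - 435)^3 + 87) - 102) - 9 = -88357470601091 / 2125000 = -41579986.17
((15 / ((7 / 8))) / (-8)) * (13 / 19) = -1.47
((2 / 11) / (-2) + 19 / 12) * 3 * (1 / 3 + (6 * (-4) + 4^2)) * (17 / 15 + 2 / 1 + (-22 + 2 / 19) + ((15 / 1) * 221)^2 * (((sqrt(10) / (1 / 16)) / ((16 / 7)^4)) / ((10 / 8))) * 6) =-3356298374.43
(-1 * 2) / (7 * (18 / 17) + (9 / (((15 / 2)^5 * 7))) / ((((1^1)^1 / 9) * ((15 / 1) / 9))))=-1859375 / 6890897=-0.27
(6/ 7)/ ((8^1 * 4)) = 3/ 112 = 0.03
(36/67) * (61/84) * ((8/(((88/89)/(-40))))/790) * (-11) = 65148/37051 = 1.76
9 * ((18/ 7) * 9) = 1458/ 7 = 208.29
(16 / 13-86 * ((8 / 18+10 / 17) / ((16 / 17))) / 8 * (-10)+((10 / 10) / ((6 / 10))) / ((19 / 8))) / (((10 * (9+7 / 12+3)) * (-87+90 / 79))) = -336858449 / 30358266120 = -0.01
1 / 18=0.06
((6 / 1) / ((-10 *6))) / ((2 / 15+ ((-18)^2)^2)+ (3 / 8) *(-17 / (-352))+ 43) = -4224 / 4436008957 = -0.00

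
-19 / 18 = -1.06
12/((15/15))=12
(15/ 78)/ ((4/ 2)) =5/ 52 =0.10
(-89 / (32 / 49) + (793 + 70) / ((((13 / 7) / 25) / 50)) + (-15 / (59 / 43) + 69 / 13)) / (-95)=-2850655413 / 466336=-6112.88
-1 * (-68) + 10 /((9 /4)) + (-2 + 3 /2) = 1295 /18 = 71.94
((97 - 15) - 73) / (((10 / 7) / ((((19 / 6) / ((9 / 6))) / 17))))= 133 / 170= 0.78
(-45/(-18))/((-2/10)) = -25/2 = -12.50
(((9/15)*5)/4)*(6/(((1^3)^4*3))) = 3/2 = 1.50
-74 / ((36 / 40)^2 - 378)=7400 / 37719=0.20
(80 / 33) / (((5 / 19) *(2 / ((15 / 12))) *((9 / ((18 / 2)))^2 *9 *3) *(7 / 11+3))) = 19 / 324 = 0.06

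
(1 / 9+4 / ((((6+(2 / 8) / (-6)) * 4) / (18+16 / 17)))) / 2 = 71983 / 43758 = 1.65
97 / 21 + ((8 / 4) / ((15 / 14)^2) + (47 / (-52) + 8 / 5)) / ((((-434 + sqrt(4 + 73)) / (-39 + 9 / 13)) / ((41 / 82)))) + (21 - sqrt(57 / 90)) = -sqrt(570) / 30 + 2367907*sqrt(77) / 9545745300 + 122790287519 / 4772872650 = 24.93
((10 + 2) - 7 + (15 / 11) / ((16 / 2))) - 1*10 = -425 / 88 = -4.83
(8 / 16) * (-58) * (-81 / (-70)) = -33.56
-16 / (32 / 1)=-1 / 2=-0.50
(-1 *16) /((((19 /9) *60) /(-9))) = 108 /95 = 1.14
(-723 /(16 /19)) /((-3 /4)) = 4579 /4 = 1144.75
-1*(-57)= 57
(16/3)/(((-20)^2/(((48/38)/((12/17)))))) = 34/1425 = 0.02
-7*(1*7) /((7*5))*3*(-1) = 21 /5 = 4.20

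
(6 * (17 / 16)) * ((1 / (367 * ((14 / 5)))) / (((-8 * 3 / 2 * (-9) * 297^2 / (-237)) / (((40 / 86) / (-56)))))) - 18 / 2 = -235731289690201 / 26192365524864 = -9.00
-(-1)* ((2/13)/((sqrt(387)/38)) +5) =76* sqrt(43)/1677 +5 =5.30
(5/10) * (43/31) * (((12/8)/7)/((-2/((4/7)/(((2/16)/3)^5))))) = -513589248/1519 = -338110.10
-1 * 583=-583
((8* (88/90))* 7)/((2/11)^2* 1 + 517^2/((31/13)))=9242464/18920057445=0.00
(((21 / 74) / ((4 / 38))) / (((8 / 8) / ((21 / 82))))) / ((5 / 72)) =75411 / 7585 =9.94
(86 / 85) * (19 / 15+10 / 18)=7052 / 3825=1.84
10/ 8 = 5/ 4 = 1.25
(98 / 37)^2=9604 / 1369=7.02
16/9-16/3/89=1376/801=1.72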